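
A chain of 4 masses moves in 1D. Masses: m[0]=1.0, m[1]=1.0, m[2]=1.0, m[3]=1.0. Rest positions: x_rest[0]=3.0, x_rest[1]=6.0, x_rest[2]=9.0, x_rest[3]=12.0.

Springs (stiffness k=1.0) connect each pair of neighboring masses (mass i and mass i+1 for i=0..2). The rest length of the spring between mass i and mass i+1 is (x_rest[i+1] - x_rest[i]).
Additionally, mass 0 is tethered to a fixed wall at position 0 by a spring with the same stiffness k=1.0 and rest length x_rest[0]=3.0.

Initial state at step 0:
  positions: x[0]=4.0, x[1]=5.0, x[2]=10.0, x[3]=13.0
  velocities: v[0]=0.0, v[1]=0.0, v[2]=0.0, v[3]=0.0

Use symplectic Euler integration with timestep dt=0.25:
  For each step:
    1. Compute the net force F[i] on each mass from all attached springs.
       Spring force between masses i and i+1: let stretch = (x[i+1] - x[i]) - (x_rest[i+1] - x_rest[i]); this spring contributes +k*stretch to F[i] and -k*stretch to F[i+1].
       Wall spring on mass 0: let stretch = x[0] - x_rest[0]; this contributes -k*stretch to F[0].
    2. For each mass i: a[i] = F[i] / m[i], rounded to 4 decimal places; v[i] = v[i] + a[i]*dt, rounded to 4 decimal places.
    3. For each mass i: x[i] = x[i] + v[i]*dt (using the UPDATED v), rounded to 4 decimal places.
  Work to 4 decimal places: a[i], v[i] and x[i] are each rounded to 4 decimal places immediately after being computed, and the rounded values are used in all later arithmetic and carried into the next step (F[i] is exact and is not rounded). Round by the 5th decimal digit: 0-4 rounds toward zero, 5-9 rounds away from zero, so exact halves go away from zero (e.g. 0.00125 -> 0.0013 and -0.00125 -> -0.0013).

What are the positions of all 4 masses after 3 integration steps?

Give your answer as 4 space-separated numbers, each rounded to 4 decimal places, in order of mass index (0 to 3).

Answer: 3.0623 6.2568 9.3987 12.9634

Derivation:
Step 0: x=[4.0000 5.0000 10.0000 13.0000] v=[0.0000 0.0000 0.0000 0.0000]
Step 1: x=[3.8125 5.2500 9.8750 13.0000] v=[-0.7500 1.0000 -0.5000 0.0000]
Step 2: x=[3.4766 5.6992 9.6563 12.9922] v=[-1.3438 1.7969 -0.8750 -0.0313]
Step 3: x=[3.0623 6.2568 9.3987 12.9634] v=[-1.6573 2.2305 -1.0303 -0.1153]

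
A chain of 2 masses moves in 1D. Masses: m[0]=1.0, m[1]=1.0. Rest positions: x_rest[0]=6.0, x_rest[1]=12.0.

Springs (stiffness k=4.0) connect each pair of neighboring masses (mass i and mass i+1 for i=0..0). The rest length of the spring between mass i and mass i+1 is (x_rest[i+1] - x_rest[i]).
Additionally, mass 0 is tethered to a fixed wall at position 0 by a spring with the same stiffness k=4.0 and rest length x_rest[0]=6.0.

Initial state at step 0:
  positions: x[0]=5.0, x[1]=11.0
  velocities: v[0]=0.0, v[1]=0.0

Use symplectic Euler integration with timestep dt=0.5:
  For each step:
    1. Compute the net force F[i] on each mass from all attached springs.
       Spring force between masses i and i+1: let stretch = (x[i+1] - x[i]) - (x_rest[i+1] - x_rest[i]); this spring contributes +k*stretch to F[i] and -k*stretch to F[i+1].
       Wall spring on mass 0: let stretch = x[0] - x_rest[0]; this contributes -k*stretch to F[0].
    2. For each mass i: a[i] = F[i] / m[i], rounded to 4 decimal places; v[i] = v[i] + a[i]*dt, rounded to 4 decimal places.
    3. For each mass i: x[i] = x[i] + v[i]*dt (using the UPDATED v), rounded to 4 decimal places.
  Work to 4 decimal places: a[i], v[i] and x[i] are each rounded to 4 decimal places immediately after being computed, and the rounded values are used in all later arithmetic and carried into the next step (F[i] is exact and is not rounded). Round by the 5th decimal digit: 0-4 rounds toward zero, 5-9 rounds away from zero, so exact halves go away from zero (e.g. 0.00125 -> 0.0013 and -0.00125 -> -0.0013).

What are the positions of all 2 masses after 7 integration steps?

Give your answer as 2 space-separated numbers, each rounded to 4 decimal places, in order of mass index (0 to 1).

Answer: 6.0000 12.0000

Derivation:
Step 0: x=[5.0000 11.0000] v=[0.0000 0.0000]
Step 1: x=[6.0000 11.0000] v=[2.0000 0.0000]
Step 2: x=[6.0000 12.0000] v=[0.0000 2.0000]
Step 3: x=[6.0000 13.0000] v=[0.0000 2.0000]
Step 4: x=[7.0000 13.0000] v=[2.0000 0.0000]
Step 5: x=[7.0000 13.0000] v=[0.0000 0.0000]
Step 6: x=[6.0000 13.0000] v=[-2.0000 0.0000]
Step 7: x=[6.0000 12.0000] v=[0.0000 -2.0000]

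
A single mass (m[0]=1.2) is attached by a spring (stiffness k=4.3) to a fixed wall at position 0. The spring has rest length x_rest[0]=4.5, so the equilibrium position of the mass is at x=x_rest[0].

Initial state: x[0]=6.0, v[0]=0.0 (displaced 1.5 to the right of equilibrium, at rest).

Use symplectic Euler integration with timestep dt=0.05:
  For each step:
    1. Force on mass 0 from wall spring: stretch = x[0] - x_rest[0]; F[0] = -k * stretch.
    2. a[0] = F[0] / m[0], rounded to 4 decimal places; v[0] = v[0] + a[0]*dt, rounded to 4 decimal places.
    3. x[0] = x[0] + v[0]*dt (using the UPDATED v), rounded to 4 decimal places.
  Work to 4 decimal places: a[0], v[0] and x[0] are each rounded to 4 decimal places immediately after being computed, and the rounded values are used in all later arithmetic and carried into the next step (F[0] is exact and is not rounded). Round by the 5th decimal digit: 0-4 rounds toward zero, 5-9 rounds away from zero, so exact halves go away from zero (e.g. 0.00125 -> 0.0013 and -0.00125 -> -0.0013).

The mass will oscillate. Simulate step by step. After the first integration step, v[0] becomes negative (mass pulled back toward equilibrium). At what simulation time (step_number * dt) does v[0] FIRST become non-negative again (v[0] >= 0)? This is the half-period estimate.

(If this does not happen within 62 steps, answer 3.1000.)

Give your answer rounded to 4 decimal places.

Step 0: x=[6.0000] v=[0.0000]
Step 1: x=[5.9866] v=[-0.2688]
Step 2: x=[5.9598] v=[-0.5352]
Step 3: x=[5.9200] v=[-0.7968]
Step 4: x=[5.8674] v=[-1.0512]
Step 5: x=[5.8026] v=[-1.2962]
Step 6: x=[5.7261] v=[-1.5296]
Step 7: x=[5.6386] v=[-1.7493]
Step 8: x=[5.5409] v=[-1.9533]
Step 9: x=[5.4339] v=[-2.1398]
Step 10: x=[5.3185] v=[-2.3071]
Step 11: x=[5.1958] v=[-2.4538]
Step 12: x=[5.0669] v=[-2.5785]
Step 13: x=[4.9329] v=[-2.6801]
Step 14: x=[4.7950] v=[-2.7577]
Step 15: x=[4.6545] v=[-2.8106]
Step 16: x=[4.5126] v=[-2.8383]
Step 17: x=[4.3706] v=[-2.8406]
Step 18: x=[4.2297] v=[-2.8174]
Step 19: x=[4.0913] v=[-2.7690]
Step 20: x=[3.9565] v=[-2.6958]
Step 21: x=[3.8266] v=[-2.5984]
Step 22: x=[3.7027] v=[-2.4778]
Step 23: x=[3.5860] v=[-2.3350]
Step 24: x=[3.4774] v=[-2.1712]
Step 25: x=[3.3780] v=[-1.9880]
Step 26: x=[3.2887] v=[-1.7870]
Step 27: x=[3.2102] v=[-1.5700]
Step 28: x=[3.1433] v=[-1.3389]
Step 29: x=[3.0885] v=[-1.0958]
Step 30: x=[3.0464] v=[-0.8429]
Step 31: x=[3.0173] v=[-0.5825]
Step 32: x=[3.0015] v=[-0.3169]
Step 33: x=[2.9991] v=[-0.0484]
Step 34: x=[3.0101] v=[0.2205]
First v>=0 after going negative at step 34, time=1.7000

Answer: 1.7000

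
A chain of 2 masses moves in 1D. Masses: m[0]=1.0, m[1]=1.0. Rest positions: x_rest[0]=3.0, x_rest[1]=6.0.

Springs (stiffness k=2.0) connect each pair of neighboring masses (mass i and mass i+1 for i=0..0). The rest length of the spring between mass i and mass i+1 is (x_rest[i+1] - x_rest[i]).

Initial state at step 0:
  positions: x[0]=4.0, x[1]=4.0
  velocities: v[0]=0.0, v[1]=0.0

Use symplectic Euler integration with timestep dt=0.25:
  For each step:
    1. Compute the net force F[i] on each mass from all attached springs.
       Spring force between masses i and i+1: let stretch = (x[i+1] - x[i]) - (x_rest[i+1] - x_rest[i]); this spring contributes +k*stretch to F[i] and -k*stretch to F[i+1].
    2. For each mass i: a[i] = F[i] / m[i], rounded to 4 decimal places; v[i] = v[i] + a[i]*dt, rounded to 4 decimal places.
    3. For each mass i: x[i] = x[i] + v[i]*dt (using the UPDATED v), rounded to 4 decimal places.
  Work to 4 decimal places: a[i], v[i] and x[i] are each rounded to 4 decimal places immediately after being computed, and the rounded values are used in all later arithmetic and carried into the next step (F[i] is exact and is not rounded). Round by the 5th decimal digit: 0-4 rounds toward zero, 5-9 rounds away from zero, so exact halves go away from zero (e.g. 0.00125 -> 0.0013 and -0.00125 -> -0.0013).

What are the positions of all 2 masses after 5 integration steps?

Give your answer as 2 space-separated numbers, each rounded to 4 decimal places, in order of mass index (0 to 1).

Step 0: x=[4.0000 4.0000] v=[0.0000 0.0000]
Step 1: x=[3.6250 4.3750] v=[-1.5000 1.5000]
Step 2: x=[2.9688 5.0313] v=[-2.6250 2.6250]
Step 3: x=[2.1954 5.8048] v=[-3.0938 3.0938]
Step 4: x=[1.4981 6.5021] v=[-2.7891 2.7891]
Step 5: x=[1.0513 6.9489] v=[-1.7871 1.7871]

Answer: 1.0513 6.9489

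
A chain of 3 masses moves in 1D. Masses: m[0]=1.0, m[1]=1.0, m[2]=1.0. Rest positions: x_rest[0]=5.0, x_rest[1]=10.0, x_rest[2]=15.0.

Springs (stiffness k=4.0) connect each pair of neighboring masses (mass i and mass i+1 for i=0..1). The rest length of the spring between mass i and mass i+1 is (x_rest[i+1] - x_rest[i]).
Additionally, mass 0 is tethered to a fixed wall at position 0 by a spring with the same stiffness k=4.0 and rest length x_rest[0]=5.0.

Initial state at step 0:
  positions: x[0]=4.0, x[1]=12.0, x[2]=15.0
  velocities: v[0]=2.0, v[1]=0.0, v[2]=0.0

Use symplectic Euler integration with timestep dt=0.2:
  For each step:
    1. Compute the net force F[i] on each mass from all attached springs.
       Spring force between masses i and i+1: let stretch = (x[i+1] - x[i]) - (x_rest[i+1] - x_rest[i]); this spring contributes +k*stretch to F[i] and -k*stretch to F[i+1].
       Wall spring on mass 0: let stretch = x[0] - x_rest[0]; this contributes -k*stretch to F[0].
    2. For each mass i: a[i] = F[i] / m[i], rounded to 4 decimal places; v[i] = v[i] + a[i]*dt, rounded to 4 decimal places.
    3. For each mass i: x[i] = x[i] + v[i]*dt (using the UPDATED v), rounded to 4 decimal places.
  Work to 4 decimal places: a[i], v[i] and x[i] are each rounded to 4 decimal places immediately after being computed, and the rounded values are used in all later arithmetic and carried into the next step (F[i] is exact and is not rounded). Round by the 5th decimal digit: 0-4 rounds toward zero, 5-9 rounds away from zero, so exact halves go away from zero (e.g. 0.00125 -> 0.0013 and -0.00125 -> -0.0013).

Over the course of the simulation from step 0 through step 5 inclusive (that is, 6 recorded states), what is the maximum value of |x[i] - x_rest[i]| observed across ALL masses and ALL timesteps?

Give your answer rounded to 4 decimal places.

Answer: 2.1273

Derivation:
Step 0: x=[4.0000 12.0000 15.0000] v=[2.0000 0.0000 0.0000]
Step 1: x=[5.0400 11.2000 15.3200] v=[5.2000 -4.0000 1.6000]
Step 2: x=[6.2592 10.0736 15.7808] v=[6.0960 -5.6320 2.3040]
Step 3: x=[7.0872 9.2500 16.1284] v=[4.1402 -4.1178 1.7382]
Step 4: x=[7.1273 9.1809 16.1755] v=[0.2007 -0.3453 0.2355]
Step 5: x=[6.3556 9.9024 15.9035] v=[-3.8583 3.6075 -1.3602]
Max displacement = 2.1273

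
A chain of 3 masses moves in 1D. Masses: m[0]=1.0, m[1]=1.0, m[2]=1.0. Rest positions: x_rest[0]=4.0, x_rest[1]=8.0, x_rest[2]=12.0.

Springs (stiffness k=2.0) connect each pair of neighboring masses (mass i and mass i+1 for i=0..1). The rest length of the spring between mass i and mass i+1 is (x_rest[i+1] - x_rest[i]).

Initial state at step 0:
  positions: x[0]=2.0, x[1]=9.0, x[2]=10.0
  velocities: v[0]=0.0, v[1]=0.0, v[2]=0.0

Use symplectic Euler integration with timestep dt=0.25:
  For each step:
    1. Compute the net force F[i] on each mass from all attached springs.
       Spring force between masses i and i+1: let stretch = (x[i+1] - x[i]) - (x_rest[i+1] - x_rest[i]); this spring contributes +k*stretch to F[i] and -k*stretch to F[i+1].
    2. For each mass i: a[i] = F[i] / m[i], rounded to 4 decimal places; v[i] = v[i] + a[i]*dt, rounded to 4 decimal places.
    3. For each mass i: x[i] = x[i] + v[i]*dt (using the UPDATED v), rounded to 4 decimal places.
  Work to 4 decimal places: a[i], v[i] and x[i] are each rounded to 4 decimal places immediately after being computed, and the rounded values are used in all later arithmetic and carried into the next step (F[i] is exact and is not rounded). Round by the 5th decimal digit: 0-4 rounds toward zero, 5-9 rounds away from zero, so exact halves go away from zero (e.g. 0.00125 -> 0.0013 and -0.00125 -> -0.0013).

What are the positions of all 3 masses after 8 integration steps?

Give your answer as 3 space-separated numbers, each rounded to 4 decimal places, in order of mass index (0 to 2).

Step 0: x=[2.0000 9.0000 10.0000] v=[0.0000 0.0000 0.0000]
Step 1: x=[2.3750 8.2500 10.3750] v=[1.5000 -3.0000 1.5000]
Step 2: x=[2.9844 7.0313 10.9844] v=[2.4375 -4.8750 2.4375]
Step 3: x=[3.5997 5.8008 11.5997] v=[2.4610 -4.9219 2.4610]
Step 4: x=[3.9901 5.0201 11.9901] v=[1.5616 -3.1230 1.5616]
Step 5: x=[4.0093 4.9819 12.0093] v=[0.0766 -0.1530 0.0766]
Step 6: x=[3.6500 5.7005 11.6500] v=[-1.4371 2.8744 -1.4371]
Step 7: x=[3.0470 6.9065 11.0470] v=[-2.4119 4.8239 -2.4119]
Step 8: x=[2.4265 8.1476 10.4265] v=[-2.4822 4.9644 -2.4822]

Answer: 2.4265 8.1476 10.4265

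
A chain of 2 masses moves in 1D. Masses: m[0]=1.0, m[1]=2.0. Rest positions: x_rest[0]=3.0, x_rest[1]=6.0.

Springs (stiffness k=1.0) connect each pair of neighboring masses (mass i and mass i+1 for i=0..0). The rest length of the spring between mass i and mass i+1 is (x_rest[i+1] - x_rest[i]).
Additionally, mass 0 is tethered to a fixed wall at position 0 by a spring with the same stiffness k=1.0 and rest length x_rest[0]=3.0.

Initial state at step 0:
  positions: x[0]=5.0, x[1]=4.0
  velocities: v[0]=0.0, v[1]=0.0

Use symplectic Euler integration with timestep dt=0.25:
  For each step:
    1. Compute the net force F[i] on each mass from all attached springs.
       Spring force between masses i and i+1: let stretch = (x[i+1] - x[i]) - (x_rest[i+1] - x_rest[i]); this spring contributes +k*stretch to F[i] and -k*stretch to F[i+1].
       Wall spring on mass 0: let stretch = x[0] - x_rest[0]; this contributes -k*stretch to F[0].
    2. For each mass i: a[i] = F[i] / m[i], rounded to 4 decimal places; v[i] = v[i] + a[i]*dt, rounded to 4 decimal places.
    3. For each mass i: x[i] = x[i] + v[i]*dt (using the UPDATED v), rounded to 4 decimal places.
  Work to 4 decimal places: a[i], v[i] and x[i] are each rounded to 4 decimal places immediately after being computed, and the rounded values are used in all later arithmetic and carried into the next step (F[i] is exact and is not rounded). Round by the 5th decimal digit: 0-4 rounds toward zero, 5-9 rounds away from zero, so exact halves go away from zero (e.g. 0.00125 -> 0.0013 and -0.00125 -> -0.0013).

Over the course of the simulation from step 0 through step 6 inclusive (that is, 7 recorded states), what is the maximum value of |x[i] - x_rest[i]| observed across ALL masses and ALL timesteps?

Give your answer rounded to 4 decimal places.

Step 0: x=[5.0000 4.0000] v=[0.0000 0.0000]
Step 1: x=[4.6250 4.1250] v=[-1.5000 0.5000]
Step 2: x=[3.9297 4.3594] v=[-2.7813 0.9375]
Step 3: x=[3.0156 4.6741] v=[-3.6563 1.2588]
Step 4: x=[2.0167 5.0307] v=[-3.9956 1.4265]
Step 5: x=[1.0801 5.3869] v=[-3.7463 1.4248]
Step 6: x=[0.3452 5.7023] v=[-2.9396 1.2615]
Max displacement = 2.6548

Answer: 2.6548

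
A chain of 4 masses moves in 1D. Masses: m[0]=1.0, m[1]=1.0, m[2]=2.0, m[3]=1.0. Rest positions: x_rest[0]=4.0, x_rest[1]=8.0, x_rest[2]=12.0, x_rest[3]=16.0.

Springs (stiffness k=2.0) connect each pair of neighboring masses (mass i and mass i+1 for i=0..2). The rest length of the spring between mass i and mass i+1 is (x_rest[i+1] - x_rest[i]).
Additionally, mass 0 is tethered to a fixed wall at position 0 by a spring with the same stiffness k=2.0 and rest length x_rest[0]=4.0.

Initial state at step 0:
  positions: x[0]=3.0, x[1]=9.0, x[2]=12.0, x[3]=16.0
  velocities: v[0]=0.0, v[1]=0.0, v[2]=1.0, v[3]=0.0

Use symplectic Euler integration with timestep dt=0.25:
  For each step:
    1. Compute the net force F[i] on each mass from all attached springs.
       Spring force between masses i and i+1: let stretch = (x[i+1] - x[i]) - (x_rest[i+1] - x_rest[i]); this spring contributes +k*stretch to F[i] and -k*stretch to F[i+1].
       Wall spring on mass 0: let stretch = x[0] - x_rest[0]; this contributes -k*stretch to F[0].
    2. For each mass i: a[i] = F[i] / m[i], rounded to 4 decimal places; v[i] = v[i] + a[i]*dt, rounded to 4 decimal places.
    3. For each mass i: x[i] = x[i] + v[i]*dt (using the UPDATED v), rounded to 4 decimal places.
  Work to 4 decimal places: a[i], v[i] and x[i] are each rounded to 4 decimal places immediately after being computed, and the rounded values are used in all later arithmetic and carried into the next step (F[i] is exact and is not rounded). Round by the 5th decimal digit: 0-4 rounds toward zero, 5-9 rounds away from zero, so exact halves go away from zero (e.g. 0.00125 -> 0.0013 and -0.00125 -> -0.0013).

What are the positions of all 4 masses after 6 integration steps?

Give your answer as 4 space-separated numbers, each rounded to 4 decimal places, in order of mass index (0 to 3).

Step 0: x=[3.0000 9.0000 12.0000 16.0000] v=[0.0000 0.0000 1.0000 0.0000]
Step 1: x=[3.3750 8.6250 12.3125 16.0000] v=[1.5000 -1.5000 1.2500 0.0000]
Step 2: x=[3.9844 8.0547 12.6250 16.0391] v=[2.4375 -2.2813 1.2500 0.1563]
Step 3: x=[4.6045 7.5469 12.8653 16.1514] v=[2.4805 -2.0313 0.9610 0.4493]
Step 4: x=[5.0169 7.3361 12.9785 16.3530] v=[1.6495 -0.8433 0.4529 0.8063]
Step 5: x=[5.0921 7.5407 12.9500 16.6328] v=[0.3007 0.8183 -0.1141 1.1191]
Step 6: x=[4.8368 8.1154 12.8136 16.9522] v=[-1.0211 2.2987 -0.5457 1.2777]

Answer: 4.8368 8.1154 12.8136 16.9522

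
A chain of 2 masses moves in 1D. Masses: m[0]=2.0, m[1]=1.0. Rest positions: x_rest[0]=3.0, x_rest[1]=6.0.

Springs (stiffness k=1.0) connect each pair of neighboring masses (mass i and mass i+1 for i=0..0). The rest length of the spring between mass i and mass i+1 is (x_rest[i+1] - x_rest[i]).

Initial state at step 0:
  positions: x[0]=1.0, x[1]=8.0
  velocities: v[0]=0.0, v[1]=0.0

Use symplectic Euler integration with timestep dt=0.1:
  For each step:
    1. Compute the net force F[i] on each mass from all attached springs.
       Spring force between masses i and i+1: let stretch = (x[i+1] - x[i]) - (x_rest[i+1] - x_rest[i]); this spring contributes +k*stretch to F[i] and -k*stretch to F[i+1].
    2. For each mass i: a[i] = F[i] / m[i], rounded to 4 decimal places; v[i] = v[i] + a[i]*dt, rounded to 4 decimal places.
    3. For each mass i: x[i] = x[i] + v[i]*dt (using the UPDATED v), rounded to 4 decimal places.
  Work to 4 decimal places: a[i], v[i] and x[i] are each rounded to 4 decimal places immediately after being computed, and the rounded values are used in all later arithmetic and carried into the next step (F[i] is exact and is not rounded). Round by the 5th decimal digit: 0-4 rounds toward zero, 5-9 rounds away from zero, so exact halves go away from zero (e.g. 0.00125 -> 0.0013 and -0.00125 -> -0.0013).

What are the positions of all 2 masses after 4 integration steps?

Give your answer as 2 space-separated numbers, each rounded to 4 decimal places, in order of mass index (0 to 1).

Step 0: x=[1.0000 8.0000] v=[0.0000 0.0000]
Step 1: x=[1.0200 7.9600] v=[0.2000 -0.4000]
Step 2: x=[1.0597 7.8806] v=[0.3970 -0.7940]
Step 3: x=[1.1185 7.7630] v=[0.5881 -1.1761]
Step 4: x=[1.1955 7.6089] v=[0.7703 -1.5406]

Answer: 1.1955 7.6089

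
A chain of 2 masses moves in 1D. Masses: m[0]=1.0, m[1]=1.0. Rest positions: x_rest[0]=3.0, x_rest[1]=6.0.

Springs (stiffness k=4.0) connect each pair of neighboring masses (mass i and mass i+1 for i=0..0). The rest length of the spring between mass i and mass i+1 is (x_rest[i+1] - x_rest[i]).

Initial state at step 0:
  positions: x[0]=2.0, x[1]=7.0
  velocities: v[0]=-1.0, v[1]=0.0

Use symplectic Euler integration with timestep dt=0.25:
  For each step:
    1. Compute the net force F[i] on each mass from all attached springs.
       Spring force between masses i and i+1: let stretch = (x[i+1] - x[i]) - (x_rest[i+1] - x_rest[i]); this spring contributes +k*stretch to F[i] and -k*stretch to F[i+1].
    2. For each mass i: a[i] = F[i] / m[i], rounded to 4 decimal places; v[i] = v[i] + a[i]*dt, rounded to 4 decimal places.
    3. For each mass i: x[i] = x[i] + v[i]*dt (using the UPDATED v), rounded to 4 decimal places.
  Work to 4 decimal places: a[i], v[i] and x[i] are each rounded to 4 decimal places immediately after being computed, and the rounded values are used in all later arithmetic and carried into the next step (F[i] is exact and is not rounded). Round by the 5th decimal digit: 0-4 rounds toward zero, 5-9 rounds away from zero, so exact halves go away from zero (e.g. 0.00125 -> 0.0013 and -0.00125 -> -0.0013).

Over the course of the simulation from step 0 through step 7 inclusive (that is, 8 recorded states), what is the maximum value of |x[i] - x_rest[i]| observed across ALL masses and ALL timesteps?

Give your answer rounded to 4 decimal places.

Step 0: x=[2.0000 7.0000] v=[-1.0000 0.0000]
Step 1: x=[2.2500 6.5000] v=[1.0000 -2.0000]
Step 2: x=[2.8125 5.6875] v=[2.2500 -3.2500]
Step 3: x=[3.3438 4.9063] v=[2.1250 -3.1250]
Step 4: x=[3.5157 4.4844] v=[0.6875 -1.6875]
Step 5: x=[3.1798 4.5704] v=[-1.3438 0.3438]
Step 6: x=[2.4415 5.0587] v=[-2.9532 1.9532]
Step 7: x=[1.6075 5.6427] v=[-3.3360 2.3360]
Max displacement = 1.5156

Answer: 1.5156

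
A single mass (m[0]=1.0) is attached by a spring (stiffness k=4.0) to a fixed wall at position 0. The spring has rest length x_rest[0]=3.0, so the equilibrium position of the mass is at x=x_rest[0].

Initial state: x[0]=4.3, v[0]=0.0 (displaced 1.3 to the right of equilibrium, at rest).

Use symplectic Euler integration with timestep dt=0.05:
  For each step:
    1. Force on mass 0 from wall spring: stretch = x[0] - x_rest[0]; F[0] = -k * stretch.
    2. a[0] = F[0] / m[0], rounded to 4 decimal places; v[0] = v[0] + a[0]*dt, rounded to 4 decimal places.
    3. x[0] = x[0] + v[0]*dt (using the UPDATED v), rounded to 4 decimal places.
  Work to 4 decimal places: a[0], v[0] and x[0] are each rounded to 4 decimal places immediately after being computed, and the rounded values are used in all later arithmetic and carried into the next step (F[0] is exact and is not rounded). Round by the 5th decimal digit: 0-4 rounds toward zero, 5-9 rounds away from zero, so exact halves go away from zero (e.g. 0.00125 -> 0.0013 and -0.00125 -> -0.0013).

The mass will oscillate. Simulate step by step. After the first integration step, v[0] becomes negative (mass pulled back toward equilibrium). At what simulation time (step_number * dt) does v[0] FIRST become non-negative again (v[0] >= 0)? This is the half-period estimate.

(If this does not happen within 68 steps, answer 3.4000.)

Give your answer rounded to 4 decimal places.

Step 0: x=[4.3000] v=[0.0000]
Step 1: x=[4.2870] v=[-0.2600]
Step 2: x=[4.2611] v=[-0.5174]
Step 3: x=[4.2226] v=[-0.7696]
Step 4: x=[4.1719] v=[-1.0141]
Step 5: x=[4.1095] v=[-1.2485]
Step 6: x=[4.0360] v=[-1.4704]
Step 7: x=[3.9521] v=[-1.6776]
Step 8: x=[3.8587] v=[-1.8680]
Step 9: x=[3.7567] v=[-2.0397]
Step 10: x=[3.6472] v=[-2.1910]
Step 11: x=[3.5312] v=[-2.3204]
Step 12: x=[3.4099] v=[-2.4266]
Step 13: x=[3.2845] v=[-2.5086]
Step 14: x=[3.1562] v=[-2.5655]
Step 15: x=[3.0264] v=[-2.5967]
Step 16: x=[2.8963] v=[-2.6020]
Step 17: x=[2.7672] v=[-2.5813]
Step 18: x=[2.6405] v=[-2.5347]
Step 19: x=[2.5174] v=[-2.4628]
Step 20: x=[2.3991] v=[-2.3663]
Step 21: x=[2.2868] v=[-2.2461]
Step 22: x=[2.1816] v=[-2.1035]
Step 23: x=[2.0846] v=[-1.9398]
Step 24: x=[1.9968] v=[-1.7567]
Step 25: x=[1.9190] v=[-1.5561]
Step 26: x=[1.8520] v=[-1.3399]
Step 27: x=[1.7965] v=[-1.1103]
Step 28: x=[1.7530] v=[-0.8696]
Step 29: x=[1.7220] v=[-0.6202]
Step 30: x=[1.7038] v=[-0.3646]
Step 31: x=[1.6985] v=[-0.1054]
Step 32: x=[1.7062] v=[0.1549]
First v>=0 after going negative at step 32, time=1.6000

Answer: 1.6000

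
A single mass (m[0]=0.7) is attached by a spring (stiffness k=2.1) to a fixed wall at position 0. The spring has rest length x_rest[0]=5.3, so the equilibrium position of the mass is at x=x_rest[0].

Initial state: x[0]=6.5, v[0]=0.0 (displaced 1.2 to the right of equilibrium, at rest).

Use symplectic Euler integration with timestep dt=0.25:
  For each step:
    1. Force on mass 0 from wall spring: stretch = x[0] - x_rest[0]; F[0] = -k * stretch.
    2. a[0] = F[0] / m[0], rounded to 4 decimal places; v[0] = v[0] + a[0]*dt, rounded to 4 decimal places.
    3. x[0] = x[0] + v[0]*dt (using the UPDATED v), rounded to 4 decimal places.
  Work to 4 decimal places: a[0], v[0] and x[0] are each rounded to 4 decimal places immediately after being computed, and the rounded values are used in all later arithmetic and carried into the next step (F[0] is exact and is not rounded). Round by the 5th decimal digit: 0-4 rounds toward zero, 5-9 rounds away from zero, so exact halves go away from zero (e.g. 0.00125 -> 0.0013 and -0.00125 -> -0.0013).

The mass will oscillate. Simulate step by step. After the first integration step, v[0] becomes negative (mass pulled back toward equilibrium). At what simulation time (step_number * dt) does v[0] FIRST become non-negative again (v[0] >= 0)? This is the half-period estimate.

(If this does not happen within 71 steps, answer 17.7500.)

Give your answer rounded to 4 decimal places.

Step 0: x=[6.5000] v=[0.0000]
Step 1: x=[6.2750] v=[-0.9000]
Step 2: x=[5.8672] v=[-1.6313]
Step 3: x=[5.3530] v=[-2.0567]
Step 4: x=[4.8289] v=[-2.0965]
Step 5: x=[4.3931] v=[-1.7432]
Step 6: x=[4.1274] v=[-1.0630]
Step 7: x=[4.0815] v=[-0.1836]
Step 8: x=[4.2641] v=[0.7303]
First v>=0 after going negative at step 8, time=2.0000

Answer: 2.0000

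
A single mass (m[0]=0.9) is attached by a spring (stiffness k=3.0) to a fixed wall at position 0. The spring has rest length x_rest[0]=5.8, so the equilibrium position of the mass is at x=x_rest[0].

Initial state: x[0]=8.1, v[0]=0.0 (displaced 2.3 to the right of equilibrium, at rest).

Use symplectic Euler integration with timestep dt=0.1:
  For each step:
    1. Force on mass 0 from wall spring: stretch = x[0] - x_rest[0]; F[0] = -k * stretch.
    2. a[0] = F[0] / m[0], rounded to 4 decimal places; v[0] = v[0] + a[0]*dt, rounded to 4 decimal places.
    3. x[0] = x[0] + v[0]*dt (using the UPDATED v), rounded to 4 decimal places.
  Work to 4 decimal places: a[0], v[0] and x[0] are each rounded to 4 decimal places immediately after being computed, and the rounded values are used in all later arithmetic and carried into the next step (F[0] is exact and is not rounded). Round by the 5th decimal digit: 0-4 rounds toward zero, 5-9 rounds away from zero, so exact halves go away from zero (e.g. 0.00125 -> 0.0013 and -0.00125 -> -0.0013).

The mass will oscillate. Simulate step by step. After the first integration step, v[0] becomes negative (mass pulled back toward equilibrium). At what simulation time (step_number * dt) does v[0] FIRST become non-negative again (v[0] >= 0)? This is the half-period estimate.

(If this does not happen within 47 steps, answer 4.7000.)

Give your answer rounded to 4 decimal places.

Answer: 1.8000

Derivation:
Step 0: x=[8.1000] v=[0.0000]
Step 1: x=[8.0233] v=[-0.7667]
Step 2: x=[7.8725] v=[-1.5078]
Step 3: x=[7.6526] v=[-2.1986]
Step 4: x=[7.3710] v=[-2.8161]
Step 5: x=[7.0370] v=[-3.3398]
Step 6: x=[6.6618] v=[-3.7521]
Step 7: x=[6.2579] v=[-4.0394]
Step 8: x=[5.8387] v=[-4.1920]
Step 9: x=[5.4182] v=[-4.2049]
Step 10: x=[5.0104] v=[-4.0776]
Step 11: x=[4.6290] v=[-3.8144]
Step 12: x=[4.2866] v=[-3.4241]
Step 13: x=[3.9946] v=[-2.9196]
Step 14: x=[3.7628] v=[-2.3178]
Step 15: x=[3.5989] v=[-1.6387]
Step 16: x=[3.5084] v=[-0.9050]
Step 17: x=[3.4943] v=[-0.1411]
Step 18: x=[3.5571] v=[0.6275]
First v>=0 after going negative at step 18, time=1.8000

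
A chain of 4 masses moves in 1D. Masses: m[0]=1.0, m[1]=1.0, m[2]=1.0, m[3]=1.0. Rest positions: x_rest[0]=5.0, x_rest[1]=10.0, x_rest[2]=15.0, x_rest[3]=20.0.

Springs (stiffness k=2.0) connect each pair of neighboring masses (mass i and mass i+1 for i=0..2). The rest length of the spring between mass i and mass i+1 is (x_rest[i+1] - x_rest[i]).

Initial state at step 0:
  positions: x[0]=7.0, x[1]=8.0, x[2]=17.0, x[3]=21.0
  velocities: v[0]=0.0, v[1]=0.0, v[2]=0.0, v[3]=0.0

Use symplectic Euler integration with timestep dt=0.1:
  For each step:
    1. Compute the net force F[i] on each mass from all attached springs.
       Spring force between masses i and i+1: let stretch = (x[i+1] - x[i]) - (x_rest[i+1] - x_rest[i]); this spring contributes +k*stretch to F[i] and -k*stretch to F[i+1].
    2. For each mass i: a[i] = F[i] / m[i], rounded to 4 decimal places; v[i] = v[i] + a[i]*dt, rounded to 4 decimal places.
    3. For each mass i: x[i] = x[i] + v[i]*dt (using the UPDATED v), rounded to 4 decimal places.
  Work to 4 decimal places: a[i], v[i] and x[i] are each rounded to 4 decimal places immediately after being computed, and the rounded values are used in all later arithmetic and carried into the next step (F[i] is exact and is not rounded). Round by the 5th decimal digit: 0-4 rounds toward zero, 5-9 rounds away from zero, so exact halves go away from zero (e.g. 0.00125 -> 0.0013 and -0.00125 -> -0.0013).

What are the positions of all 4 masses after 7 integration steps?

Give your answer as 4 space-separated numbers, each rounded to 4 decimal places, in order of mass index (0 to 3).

Step 0: x=[7.0000 8.0000 17.0000 21.0000] v=[0.0000 0.0000 0.0000 0.0000]
Step 1: x=[6.9200 8.1600 16.9000 21.0200] v=[-0.8000 1.6000 -1.0000 0.2000]
Step 2: x=[6.7648 8.4700 16.7076 21.0576] v=[-1.5520 3.1000 -1.9240 0.3760]
Step 3: x=[6.5437 8.9107 16.4375 21.1082] v=[-2.2110 4.4065 -2.7015 0.5060]
Step 4: x=[6.2699 9.4546 16.1102 21.1654] v=[-2.7376 5.4385 -3.2727 0.5719]
Step 5: x=[5.9598 10.0679 15.7509 21.2215] v=[-3.1007 6.1327 -3.5928 0.5609]
Step 6: x=[5.6319 10.7127 15.3874 21.2682] v=[-3.2791 6.4477 -3.6353 0.4668]
Step 7: x=[5.3056 11.3494 15.0480 21.2973] v=[-3.2629 6.3665 -3.3941 0.2906]

Answer: 5.3056 11.3494 15.0480 21.2973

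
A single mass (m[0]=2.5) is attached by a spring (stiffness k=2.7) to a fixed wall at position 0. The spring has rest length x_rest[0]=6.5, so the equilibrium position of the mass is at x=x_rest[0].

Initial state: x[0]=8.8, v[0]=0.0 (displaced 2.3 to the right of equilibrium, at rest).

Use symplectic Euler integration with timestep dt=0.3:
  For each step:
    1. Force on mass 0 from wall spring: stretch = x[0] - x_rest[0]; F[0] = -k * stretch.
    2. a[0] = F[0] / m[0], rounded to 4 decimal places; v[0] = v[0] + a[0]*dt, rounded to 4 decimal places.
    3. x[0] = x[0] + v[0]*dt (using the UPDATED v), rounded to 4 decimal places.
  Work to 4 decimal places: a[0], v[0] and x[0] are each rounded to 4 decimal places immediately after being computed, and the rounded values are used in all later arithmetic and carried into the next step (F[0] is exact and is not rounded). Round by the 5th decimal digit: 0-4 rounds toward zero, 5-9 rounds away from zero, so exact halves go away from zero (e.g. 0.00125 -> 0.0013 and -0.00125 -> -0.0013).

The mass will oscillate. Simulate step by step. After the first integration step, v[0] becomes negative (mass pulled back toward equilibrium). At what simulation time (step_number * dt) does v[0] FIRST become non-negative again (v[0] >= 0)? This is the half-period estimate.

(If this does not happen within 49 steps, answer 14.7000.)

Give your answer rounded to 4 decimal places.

Answer: 3.3000

Derivation:
Step 0: x=[8.8000] v=[0.0000]
Step 1: x=[8.5764] v=[-0.7452]
Step 2: x=[8.1510] v=[-1.4180]
Step 3: x=[7.5651] v=[-1.9529]
Step 4: x=[6.8757] v=[-2.2980]
Step 5: x=[6.1498] v=[-2.4197]
Step 6: x=[5.4579] v=[-2.3062]
Step 7: x=[4.8673] v=[-1.9686]
Step 8: x=[4.4354] v=[-1.4396]
Step 9: x=[4.2042] v=[-0.7707]
Step 10: x=[4.1961] v=[-0.0269]
Step 11: x=[4.4120] v=[0.7196]
First v>=0 after going negative at step 11, time=3.3000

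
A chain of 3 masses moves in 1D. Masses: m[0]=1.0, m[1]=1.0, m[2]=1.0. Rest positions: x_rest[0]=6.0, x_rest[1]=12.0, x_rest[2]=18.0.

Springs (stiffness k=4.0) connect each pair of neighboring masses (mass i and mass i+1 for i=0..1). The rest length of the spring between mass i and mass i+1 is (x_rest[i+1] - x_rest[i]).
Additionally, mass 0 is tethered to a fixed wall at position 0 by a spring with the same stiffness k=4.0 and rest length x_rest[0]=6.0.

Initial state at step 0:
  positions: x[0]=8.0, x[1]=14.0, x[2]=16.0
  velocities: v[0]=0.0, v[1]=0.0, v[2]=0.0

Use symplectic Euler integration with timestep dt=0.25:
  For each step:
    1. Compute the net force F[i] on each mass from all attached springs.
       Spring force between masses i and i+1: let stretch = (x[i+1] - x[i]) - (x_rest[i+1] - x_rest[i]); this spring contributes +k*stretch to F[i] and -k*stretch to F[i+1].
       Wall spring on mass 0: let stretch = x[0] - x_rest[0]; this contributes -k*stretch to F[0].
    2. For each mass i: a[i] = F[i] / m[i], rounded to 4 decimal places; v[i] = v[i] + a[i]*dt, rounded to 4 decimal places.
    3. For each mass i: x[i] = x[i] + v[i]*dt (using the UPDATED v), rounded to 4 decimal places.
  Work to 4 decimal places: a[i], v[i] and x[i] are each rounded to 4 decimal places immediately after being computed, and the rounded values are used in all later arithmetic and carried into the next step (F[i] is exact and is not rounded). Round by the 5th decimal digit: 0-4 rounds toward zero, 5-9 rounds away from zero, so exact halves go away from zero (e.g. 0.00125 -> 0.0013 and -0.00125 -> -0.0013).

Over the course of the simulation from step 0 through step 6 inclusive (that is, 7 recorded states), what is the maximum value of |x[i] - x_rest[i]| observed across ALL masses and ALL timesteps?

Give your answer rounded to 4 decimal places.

Answer: 2.6367

Derivation:
Step 0: x=[8.0000 14.0000 16.0000] v=[0.0000 0.0000 0.0000]
Step 1: x=[7.5000 13.0000 17.0000] v=[-2.0000 -4.0000 4.0000]
Step 2: x=[6.5000 11.6250 18.5000] v=[-4.0000 -5.5000 6.0000]
Step 3: x=[5.1563 10.6875 19.7813] v=[-5.3750 -3.7500 5.1250]
Step 4: x=[3.9063 10.6407 20.2891] v=[-5.0001 -0.1874 2.0312]
Step 5: x=[3.3633 11.3224 19.8848] v=[-2.1720 2.7266 -1.6172]
Step 6: x=[3.9693 12.1549 18.8399] v=[2.4238 3.3299 -4.1796]
Max displacement = 2.6367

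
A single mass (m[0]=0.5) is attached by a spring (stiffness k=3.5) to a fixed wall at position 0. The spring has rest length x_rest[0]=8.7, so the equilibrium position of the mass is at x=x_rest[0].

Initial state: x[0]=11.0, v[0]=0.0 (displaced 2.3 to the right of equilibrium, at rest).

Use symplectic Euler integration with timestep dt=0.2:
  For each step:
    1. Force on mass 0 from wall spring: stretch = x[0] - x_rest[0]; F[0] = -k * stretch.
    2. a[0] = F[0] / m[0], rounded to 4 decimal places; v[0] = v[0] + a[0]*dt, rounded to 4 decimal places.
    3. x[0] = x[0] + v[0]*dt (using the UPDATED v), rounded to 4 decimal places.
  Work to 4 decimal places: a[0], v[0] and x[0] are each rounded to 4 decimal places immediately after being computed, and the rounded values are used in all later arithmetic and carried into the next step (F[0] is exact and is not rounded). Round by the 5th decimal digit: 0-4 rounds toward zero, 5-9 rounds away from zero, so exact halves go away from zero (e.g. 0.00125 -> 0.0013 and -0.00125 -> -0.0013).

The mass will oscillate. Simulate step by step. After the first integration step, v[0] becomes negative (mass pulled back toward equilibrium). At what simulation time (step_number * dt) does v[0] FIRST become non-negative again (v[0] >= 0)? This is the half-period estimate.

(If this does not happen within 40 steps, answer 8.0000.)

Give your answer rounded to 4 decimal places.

Answer: 1.2000

Derivation:
Step 0: x=[11.0000] v=[0.0000]
Step 1: x=[10.3560] v=[-3.2200]
Step 2: x=[9.2483] v=[-5.5384]
Step 3: x=[7.9871] v=[-6.3060]
Step 4: x=[6.9255] v=[-5.3079]
Step 5: x=[6.3608] v=[-2.8236]
Step 6: x=[6.4511] v=[0.4513]
First v>=0 after going negative at step 6, time=1.2000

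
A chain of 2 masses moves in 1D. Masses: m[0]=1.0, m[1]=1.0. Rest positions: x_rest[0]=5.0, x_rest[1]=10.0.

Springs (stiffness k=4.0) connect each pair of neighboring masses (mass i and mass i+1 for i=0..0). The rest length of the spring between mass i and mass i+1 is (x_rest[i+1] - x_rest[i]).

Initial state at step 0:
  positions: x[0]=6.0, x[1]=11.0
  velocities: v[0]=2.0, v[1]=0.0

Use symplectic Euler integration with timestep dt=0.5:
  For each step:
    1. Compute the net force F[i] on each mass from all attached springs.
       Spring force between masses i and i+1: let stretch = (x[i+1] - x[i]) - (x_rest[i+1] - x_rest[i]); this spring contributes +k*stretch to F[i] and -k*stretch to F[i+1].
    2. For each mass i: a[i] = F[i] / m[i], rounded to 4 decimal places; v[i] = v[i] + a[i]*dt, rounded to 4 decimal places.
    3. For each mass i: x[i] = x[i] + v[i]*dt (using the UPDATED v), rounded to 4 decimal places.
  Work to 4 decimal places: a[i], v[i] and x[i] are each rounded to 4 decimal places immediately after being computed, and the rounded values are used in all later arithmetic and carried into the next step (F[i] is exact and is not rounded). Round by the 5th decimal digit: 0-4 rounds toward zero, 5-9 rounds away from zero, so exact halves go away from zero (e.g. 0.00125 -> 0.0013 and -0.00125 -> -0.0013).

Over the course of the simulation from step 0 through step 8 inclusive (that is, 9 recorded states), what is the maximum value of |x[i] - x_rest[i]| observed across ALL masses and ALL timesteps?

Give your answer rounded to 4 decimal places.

Step 0: x=[6.0000 11.0000] v=[2.0000 0.0000]
Step 1: x=[7.0000 11.0000] v=[2.0000 0.0000]
Step 2: x=[7.0000 12.0000] v=[0.0000 2.0000]
Step 3: x=[7.0000 13.0000] v=[0.0000 2.0000]
Step 4: x=[8.0000 13.0000] v=[2.0000 0.0000]
Step 5: x=[9.0000 13.0000] v=[2.0000 0.0000]
Step 6: x=[9.0000 14.0000] v=[0.0000 2.0000]
Step 7: x=[9.0000 15.0000] v=[0.0000 2.0000]
Step 8: x=[10.0000 15.0000] v=[2.0000 0.0000]
Max displacement = 5.0000

Answer: 5.0000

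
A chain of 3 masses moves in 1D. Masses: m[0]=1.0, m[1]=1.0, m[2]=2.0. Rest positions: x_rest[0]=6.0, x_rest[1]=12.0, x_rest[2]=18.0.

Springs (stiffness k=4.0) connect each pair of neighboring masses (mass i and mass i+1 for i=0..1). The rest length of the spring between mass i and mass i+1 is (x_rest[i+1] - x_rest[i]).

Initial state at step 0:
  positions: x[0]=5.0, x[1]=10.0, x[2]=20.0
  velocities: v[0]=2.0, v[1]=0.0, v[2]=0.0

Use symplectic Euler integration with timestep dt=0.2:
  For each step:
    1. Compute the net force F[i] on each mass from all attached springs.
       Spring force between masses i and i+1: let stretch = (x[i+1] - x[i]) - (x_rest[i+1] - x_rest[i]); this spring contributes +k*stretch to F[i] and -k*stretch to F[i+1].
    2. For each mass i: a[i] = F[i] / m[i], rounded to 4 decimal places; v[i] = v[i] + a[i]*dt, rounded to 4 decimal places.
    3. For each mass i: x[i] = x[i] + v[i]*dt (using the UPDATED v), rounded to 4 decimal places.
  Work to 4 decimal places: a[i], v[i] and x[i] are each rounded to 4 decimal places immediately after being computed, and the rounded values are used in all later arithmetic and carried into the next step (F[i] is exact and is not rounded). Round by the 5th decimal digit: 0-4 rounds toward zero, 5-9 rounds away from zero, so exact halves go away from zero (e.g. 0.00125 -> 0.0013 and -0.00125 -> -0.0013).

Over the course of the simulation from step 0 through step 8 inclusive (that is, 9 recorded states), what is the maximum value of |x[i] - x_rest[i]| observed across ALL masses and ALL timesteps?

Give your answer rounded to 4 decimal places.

Step 0: x=[5.0000 10.0000 20.0000] v=[2.0000 0.0000 0.0000]
Step 1: x=[5.2400 10.8000 19.6800] v=[1.2000 4.0000 -1.6000]
Step 2: x=[5.4096 12.1312 19.1296] v=[0.8480 6.6560 -2.7520]
Step 3: x=[5.6947 13.5067 18.4993] v=[1.4253 6.8774 -3.1514]
Step 4: x=[6.2697 14.4311 17.9496] v=[2.8749 4.6219 -2.7484]
Step 5: x=[7.1905 14.6126 17.5984] v=[4.6040 0.9076 -1.7558]
Step 6: x=[8.3388 14.0843 17.4884] v=[5.7417 -2.6414 -0.5501]
Step 7: x=[9.4464 13.1814 17.5861] v=[5.5381 -4.5145 0.4883]
Step 8: x=[10.1916 12.3857 17.8114] v=[3.7261 -3.9787 1.1264]
Max displacement = 4.1916

Answer: 4.1916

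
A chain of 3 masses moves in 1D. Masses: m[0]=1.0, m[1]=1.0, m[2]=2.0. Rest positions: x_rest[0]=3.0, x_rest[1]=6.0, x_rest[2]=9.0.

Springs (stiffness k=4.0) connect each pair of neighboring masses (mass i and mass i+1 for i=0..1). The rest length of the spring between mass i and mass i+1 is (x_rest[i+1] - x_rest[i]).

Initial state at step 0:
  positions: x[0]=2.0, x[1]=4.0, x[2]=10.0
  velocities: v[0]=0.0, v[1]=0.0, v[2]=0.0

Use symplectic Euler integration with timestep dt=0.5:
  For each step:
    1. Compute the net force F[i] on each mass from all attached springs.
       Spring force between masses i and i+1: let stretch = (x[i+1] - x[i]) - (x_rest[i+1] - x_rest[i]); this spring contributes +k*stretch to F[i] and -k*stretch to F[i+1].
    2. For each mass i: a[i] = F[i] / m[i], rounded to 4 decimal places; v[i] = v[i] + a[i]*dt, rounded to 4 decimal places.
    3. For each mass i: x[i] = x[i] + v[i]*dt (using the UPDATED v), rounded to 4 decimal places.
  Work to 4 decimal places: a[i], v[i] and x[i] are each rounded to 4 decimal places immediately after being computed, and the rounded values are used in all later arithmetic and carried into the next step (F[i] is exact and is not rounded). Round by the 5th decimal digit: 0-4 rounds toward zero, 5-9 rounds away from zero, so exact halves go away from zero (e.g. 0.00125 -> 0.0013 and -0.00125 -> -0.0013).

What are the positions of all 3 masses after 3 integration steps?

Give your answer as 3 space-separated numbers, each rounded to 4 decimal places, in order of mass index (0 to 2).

Step 0: x=[2.0000 4.0000 10.0000] v=[0.0000 0.0000 0.0000]
Step 1: x=[1.0000 8.0000 8.5000] v=[-2.0000 8.0000 -3.0000]
Step 2: x=[4.0000 5.5000 8.2500] v=[6.0000 -5.0000 -0.5000]
Step 3: x=[5.5000 4.2500 8.1250] v=[3.0000 -2.5000 -0.2500]

Answer: 5.5000 4.2500 8.1250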